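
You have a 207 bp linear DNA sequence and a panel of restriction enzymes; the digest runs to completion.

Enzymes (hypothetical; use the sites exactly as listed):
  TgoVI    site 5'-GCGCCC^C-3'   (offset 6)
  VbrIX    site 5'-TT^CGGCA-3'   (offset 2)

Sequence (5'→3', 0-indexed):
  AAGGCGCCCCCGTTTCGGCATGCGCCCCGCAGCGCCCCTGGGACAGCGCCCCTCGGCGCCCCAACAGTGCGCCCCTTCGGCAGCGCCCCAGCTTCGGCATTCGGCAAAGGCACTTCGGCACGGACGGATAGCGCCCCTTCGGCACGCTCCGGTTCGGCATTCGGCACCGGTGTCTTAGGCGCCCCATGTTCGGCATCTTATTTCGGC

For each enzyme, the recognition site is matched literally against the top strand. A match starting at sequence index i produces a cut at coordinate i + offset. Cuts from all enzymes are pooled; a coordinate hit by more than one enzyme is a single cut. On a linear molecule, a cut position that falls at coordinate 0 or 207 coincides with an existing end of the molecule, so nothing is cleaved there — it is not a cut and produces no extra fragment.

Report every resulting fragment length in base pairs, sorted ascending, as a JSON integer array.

[3,3,6,6,6,7,7,9,10,10,11,12,13,14,14,15,17,21,23]

Site scan:
  TgoVI (GCGCCCC, off=6): starts [3, 21, 31, 45, 55, 68, 82, 130, 178] → cuts [9, 27, 37, 51, 61, 74, 88, 136, 184]
  VbrIX (TTCGGCA, off=2): starts [13, 75, 92, 99, 113, 137, 152, 159, 188] → cuts [15, 77, 94, 101, 115, 139, 154, 161, 190]

Pooled cuts: [9, 15, 27, 37, 51, 61, 74, 77, 88, 94, 101, 115, 136, 139, 154, 161, 184, 190]

Fragments:
  [0,9): 9 bp
  [9,15): 6 bp
  [15,27): 12 bp
  [27,37): 10 bp
  [37,51): 14 bp
  [51,61): 10 bp
  [61,74): 13 bp
  [74,77): 3 bp
  [77,88): 11 bp
  [88,94): 6 bp
  [94,101): 7 bp
  [101,115): 14 bp
  [115,136): 21 bp
  [136,139): 3 bp
  [139,154): 15 bp
  [154,161): 7 bp
  [161,184): 23 bp
  [184,190): 6 bp
  [190,207): 17 bp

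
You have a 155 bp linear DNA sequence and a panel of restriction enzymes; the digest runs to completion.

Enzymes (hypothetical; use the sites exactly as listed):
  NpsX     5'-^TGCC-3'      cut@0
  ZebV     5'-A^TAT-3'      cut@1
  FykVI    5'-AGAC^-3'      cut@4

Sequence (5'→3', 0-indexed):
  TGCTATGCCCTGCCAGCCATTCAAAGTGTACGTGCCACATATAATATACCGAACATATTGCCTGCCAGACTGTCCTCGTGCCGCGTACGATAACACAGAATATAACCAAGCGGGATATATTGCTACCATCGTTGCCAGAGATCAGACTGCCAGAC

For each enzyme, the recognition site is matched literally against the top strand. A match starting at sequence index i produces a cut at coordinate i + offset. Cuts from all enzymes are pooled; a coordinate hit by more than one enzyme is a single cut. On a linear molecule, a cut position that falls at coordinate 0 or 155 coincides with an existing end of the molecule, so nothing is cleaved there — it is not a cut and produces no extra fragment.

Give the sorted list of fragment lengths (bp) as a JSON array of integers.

[2,3,4,5,5,5,7,8,8,8,11,15,15,15,22,22]

Scan for sites:
  NpsX (TGCC, off=0): starts [5, 10, 32, 58, 62, 78, 132, 147] → cuts [5, 10, 32, 58, 62, 78, 132, 147]
  ZebV (ATAT, off=1): starts [38, 43, 54, 99, 114, 116] → cuts [39, 44, 55, 100, 115, 117]
  FykVI (AGAC, off=4): starts [66, 143, 151] → cuts [70, 147] (position 155 is a terminus of the linear molecule — no cut)

Pooled cuts: [5, 10, 32, 39, 44, 55, 58, 62, 70, 78, 100, 115, 117, 132, 147]

Fragment lengths:
  [0,5): 5 bp
  [5,10): 5 bp
  [10,32): 22 bp
  [32,39): 7 bp
  [39,44): 5 bp
  [44,55): 11 bp
  [55,58): 3 bp
  [58,62): 4 bp
  [62,70): 8 bp
  [70,78): 8 bp
  [78,100): 22 bp
  [100,115): 15 bp
  [115,117): 2 bp
  [117,132): 15 bp
  [132,147): 15 bp
  [147,155): 8 bp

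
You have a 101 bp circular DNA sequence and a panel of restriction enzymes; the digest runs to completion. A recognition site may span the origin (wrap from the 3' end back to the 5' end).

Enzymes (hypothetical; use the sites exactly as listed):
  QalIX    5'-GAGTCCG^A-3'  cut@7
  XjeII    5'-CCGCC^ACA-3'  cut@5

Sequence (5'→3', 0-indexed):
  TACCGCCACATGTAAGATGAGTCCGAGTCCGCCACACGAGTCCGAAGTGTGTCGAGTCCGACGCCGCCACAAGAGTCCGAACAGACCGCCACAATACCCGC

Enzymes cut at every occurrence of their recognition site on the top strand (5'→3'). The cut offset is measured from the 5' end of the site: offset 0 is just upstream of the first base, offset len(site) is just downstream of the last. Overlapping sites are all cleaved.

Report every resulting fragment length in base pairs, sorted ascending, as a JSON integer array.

[8,8,11,11,11,16,18,18]

Per-enzyme occurrences:
  QalIX (GAGTCCGA, off=7): starts [18, 37, 53, 72] → cuts [25, 44, 60, 79]
  XjeII (CCGCCACA, off=5): starts [2, 28, 63, 85] → cuts [7, 33, 68, 90]

All cut coordinates (distinct, sorted): [7, 25, 33, 44, 60, 68, 79, 90]

Fragment lengths:
  7→25: 18 bp
  25→33: 8 bp
  33→44: 11 bp
  44→60: 16 bp
  60→68: 8 bp
  68→79: 11 bp
  79→90: 11 bp
  90→7 (wrap): 101-90+7 = 18 bp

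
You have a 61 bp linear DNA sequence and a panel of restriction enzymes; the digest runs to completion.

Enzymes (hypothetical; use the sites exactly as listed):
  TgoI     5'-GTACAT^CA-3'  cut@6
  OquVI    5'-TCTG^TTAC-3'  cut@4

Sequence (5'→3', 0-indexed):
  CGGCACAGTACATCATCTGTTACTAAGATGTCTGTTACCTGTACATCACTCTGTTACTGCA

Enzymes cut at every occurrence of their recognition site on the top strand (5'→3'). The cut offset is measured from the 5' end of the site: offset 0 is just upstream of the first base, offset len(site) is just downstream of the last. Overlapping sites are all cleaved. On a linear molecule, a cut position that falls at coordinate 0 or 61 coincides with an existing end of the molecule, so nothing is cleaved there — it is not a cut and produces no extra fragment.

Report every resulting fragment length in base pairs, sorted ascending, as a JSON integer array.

[6,7,8,12,13,15]

Per-enzyme occurrences:
  TgoI (GTACATCA, off=6): starts [7, 40] → cuts [13, 46]
  OquVI (TCTGTTAC, off=4): starts [15, 30, 49] → cuts [19, 34, 53]

All cut coordinates (distinct, sorted): [13, 19, 34, 46, 53]

Fragments:
  [0,13): 13 bp
  [13,19): 6 bp
  [19,34): 15 bp
  [34,46): 12 bp
  [46,53): 7 bp
  [53,61): 8 bp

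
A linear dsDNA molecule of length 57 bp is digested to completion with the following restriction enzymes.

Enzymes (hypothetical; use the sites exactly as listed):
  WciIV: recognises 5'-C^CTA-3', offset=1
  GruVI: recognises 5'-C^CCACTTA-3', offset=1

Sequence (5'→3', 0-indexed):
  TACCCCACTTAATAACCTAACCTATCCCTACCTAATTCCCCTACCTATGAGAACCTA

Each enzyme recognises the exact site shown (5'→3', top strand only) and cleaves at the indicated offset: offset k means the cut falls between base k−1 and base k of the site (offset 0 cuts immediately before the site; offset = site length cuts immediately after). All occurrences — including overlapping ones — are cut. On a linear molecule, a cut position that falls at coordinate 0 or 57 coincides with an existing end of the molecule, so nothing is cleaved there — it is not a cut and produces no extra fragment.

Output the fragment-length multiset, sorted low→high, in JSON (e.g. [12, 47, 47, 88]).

Scan for sites:
  WciIV (CCTA, off=1): starts [15, 20, 26, 30, 39, 43, 53] → cuts [16, 21, 27, 31, 40, 44, 54]
  GruVI (CCCACTTA, off=1): starts [3] → cuts [4]

All cut coordinates (distinct, sorted): [4, 16, 21, 27, 31, 40, 44, 54]

Fragments:
  [0,4): 4 bp
  [4,16): 12 bp
  [16,21): 5 bp
  [21,27): 6 bp
  [27,31): 4 bp
  [31,40): 9 bp
  [40,44): 4 bp
  [44,54): 10 bp
  [54,57): 3 bp

[3,4,4,4,5,6,9,10,12]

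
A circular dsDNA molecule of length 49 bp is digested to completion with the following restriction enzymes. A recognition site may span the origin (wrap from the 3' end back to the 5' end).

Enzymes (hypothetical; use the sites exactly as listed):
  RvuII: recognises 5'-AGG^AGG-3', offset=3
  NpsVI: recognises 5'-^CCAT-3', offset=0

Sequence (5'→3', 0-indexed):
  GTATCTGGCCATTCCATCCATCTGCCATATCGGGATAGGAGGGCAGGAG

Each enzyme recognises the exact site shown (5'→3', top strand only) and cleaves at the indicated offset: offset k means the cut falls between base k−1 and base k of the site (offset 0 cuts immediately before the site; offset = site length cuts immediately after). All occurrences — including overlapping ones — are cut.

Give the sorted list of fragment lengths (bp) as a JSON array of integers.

[4,5,7,8,10,15]

Site scan:
  RvuII (AGGAGG, off=3): starts [36, 44] → cuts [39, 47]
  NpsVI (CCAT, off=0): starts [8, 13, 17, 24] → cuts [8, 13, 17, 24]

Pooled cuts: [8, 13, 17, 24, 39, 47]

Fragments:
  8→13: 5 bp
  13→17: 4 bp
  17→24: 7 bp
  24→39: 15 bp
  39→47: 8 bp
  47→8 (wrap): 49-47+8 = 10 bp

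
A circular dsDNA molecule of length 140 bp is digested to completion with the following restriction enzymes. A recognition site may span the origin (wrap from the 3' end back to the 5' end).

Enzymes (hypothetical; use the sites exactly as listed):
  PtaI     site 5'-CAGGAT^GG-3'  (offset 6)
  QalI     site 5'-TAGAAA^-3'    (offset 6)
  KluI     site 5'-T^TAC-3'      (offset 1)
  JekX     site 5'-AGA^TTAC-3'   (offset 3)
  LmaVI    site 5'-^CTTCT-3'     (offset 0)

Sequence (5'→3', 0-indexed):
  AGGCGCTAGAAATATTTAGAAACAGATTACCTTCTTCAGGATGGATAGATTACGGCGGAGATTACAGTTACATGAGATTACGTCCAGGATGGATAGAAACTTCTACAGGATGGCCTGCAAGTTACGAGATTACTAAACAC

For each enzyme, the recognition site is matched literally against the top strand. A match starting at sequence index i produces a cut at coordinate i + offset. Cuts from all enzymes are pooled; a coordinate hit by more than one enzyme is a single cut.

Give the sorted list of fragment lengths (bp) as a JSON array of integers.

[1,1,1,1,1,3,4,6,7,7,9,9,10,11,11,12,12,12,22]

Per-enzyme occurrences:
  PtaI (CAGGATGG, off=6): starts [36, 84, 105] → cuts [42, 90, 111]
  QalI (TAGAAA, off=6): starts [6, 16, 93] → cuts [12, 22, 99]
  KluI (TTAC, off=1): starts [26, 49, 61, 67, 77, 121, 129] → cuts [27, 50, 62, 68, 78, 122, 130]
  JekX (AGATTAC, off=3): starts [23, 46, 58, 74, 126] → cuts [26, 49, 61, 77, 129]
  LmaVI (CTTCT, off=0): starts [30, 99] → cuts [30, 99]

All cut coordinates (distinct, sorted): [12, 22, 26, 27, 30, 42, 49, 50, 61, 62, 68, 77, 78, 90, 99, 111, 122, 129, 130]

Fragments:
  12→22: 10 bp
  22→26: 4 bp
  26→27: 1 bp
  27→30: 3 bp
  30→42: 12 bp
  42→49: 7 bp
  49→50: 1 bp
  50→61: 11 bp
  61→62: 1 bp
  62→68: 6 bp
  68→77: 9 bp
  77→78: 1 bp
  78→90: 12 bp
  90→99: 9 bp
  99→111: 12 bp
  111→122: 11 bp
  122→129: 7 bp
  129→130: 1 bp
  130→12 (wrap): 140-130+12 = 22 bp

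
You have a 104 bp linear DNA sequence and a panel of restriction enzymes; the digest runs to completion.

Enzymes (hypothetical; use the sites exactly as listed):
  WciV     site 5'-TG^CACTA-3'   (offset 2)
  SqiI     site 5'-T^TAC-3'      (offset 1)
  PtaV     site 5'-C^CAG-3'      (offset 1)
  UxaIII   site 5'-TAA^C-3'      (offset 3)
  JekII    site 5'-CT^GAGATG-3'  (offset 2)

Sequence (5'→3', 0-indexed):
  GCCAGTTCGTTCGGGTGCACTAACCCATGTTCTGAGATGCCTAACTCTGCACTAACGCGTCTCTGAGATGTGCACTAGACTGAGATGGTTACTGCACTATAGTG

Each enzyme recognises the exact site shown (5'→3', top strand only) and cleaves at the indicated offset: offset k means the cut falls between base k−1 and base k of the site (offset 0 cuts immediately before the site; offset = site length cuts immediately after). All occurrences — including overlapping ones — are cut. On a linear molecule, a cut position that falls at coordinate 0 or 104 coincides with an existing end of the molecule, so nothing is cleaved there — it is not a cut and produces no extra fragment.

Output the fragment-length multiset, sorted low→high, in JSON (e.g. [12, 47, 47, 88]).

[2,5,5,6,6,8,8,9,9,10,10,11,15]

Scan for sites:
  WciV TGCACTA/2: at [15, 47, 70, 92] ⇒ [17, 49, 72, 94]
  SqiI TTAC/1: at [88] ⇒ [89]
  PtaV CCAG/1: at [1] ⇒ [2]
  UxaIII TAAC/3: at [20, 41, 52] ⇒ [23, 44, 55]
  JekII CTGAGATG/2: at [31, 62, 79] ⇒ [33, 64, 81]

All cut coordinates (distinct, sorted): [2, 17, 23, 33, 44, 49, 55, 64, 72, 81, 89, 94]

Fragment lengths:
  [0,2): 2 bp
  [2,17): 15 bp
  [17,23): 6 bp
  [23,33): 10 bp
  [33,44): 11 bp
  [44,49): 5 bp
  [49,55): 6 bp
  [55,64): 9 bp
  [64,72): 8 bp
  [72,81): 9 bp
  [81,89): 8 bp
  [89,94): 5 bp
  [94,104): 10 bp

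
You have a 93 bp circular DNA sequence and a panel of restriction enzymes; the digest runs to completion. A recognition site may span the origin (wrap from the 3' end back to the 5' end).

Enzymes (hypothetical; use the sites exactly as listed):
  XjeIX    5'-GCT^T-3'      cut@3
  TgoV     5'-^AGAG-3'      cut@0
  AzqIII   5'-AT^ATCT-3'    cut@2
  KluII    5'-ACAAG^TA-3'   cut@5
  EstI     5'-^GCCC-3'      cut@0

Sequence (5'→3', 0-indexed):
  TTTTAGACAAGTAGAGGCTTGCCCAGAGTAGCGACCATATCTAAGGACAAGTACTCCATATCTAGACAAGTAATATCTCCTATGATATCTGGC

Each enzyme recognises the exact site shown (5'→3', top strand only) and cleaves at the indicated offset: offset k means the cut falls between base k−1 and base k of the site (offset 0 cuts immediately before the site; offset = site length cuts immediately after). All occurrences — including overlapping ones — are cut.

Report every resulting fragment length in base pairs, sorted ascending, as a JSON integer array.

Scan for sites:
  XjeIX (GCTT, off=3): starts [16, 91] → cuts [1, 19]
  TgoV (AGAG, off=0): starts [12, 24] → cuts [12, 24]
  AzqIII (ATATCT, off=2): starts [36, 57, 72, 84] → cuts [38, 59, 74, 86]
  KluII (ACAAGTA, off=5): starts [6, 46, 65] → cuts [11, 51, 70]
  EstI (GCCC, off=0): starts [20] → cuts [20]

All cut coordinates (distinct, sorted): [1, 11, 12, 19, 20, 24, 38, 51, 59, 70, 74, 86]

Fragment lengths:
  1→11: 10 bp
  11→12: 1 bp
  12→19: 7 bp
  19→20: 1 bp
  20→24: 4 bp
  24→38: 14 bp
  38→51: 13 bp
  51→59: 8 bp
  59→70: 11 bp
  70→74: 4 bp
  74→86: 12 bp
  86→1 (wrap): 93-86+1 = 8 bp

[1,1,4,4,7,8,8,10,11,12,13,14]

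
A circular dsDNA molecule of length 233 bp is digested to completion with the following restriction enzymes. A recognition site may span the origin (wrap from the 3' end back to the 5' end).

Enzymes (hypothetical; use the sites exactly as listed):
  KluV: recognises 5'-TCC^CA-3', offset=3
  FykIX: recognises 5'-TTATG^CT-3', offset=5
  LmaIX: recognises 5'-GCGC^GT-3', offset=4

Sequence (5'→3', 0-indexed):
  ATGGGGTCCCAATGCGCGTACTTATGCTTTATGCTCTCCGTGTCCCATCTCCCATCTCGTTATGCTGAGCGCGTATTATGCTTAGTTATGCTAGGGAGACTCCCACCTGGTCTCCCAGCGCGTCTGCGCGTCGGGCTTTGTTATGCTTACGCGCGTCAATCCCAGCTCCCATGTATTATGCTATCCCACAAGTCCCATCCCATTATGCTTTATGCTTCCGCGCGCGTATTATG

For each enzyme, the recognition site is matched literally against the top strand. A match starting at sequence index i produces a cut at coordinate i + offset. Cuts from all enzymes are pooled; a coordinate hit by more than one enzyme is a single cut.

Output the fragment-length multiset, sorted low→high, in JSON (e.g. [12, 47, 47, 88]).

[5,6,6,7,7,7,7,7,8,8,8,8,8,9,9,9,10,11,11,12,12,12,13,16,17]

Scan for sites:
  KluV (TCCCA, off=3): starts [6, 42, 49, 100, 112, 159, 166, 183, 192, 197] → cuts [9, 45, 52, 103, 115, 162, 169, 186, 195, 200]
  FykIX (TTATGCT, off=5): starts [21, 28, 59, 75, 85, 140, 175, 202, 209] → cuts [26, 33, 64, 80, 90, 145, 180, 207, 214]
  LmaIX (GCGCGT, off=4): starts [13, 68, 117, 125, 150, 221] → cuts [17, 72, 121, 129, 154, 225]

Pooled cuts: [9, 17, 26, 33, 45, 52, 64, 72, 80, 90, 103, 115, 121, 129, 145, 154, 162, 169, 180, 186, 195, 200, 207, 214, 225]

Fragments:
  9→17: 8 bp
  17→26: 9 bp
  26→33: 7 bp
  33→45: 12 bp
  45→52: 7 bp
  52→64: 12 bp
  64→72: 8 bp
  72→80: 8 bp
  80→90: 10 bp
  90→103: 13 bp
  103→115: 12 bp
  115→121: 6 bp
  121→129: 8 bp
  129→145: 16 bp
  145→154: 9 bp
  154→162: 8 bp
  162→169: 7 bp
  169→180: 11 bp
  180→186: 6 bp
  186→195: 9 bp
  195→200: 5 bp
  200→207: 7 bp
  207→214: 7 bp
  214→225: 11 bp
  225→9 (wrap): 233-225+9 = 17 bp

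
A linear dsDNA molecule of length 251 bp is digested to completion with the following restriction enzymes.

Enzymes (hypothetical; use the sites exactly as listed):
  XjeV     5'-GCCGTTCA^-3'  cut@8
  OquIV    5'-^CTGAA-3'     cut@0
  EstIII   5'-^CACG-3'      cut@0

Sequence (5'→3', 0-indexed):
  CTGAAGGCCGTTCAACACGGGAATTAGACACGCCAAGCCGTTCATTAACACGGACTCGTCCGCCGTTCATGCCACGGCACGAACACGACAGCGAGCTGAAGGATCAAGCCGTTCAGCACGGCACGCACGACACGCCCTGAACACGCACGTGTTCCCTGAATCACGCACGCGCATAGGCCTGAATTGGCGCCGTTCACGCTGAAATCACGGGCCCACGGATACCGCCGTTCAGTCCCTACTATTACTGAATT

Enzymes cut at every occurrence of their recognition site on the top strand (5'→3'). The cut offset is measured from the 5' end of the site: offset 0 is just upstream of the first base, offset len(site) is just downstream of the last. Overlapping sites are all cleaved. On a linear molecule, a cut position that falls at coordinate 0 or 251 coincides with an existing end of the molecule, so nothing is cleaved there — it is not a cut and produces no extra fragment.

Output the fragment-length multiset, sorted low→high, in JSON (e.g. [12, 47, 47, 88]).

[1,1,2,2,3,4,4,4,4,5,5,5,5,6,6,6,7,7,8,10,12,13,13,13,14,16,16,18,20,21]

Site scan:
  XjeV (GCCGTTCA, off=8): starts [6, 36, 61, 107, 188, 223] → cuts [14, 44, 69, 115, 196, 231]
  OquIV (CTGAA, off=0): starts [0, 95, 136, 155, 178, 198, 244] → cuts [95, 136, 155, 178, 198, 244] (position 0 is a terminus of the linear molecule — no cut)
  EstIII (CACG, off=0): starts [15, 28, 48, 72, 77, 83, 116, 121, 125, 130, 141, 145, 161, 165, 194, 205, 213] → cuts [15, 28, 48, 72, 77, 83, 116, 121, 125, 130, 141, 145, 161, 165, 194, 205, 213]

Pooled cuts: [14, 15, 28, 44, 48, 69, 72, 77, 83, 95, 115, 116, 121, 125, 130, 136, 141, 145, 155, 161, 165, 178, 194, 196, 198, 205, 213, 231, 244]

Fragments:
  [0,14): 14 bp
  [14,15): 1 bp
  [15,28): 13 bp
  [28,44): 16 bp
  [44,48): 4 bp
  [48,69): 21 bp
  [69,72): 3 bp
  [72,77): 5 bp
  [77,83): 6 bp
  [83,95): 12 bp
  [95,115): 20 bp
  [115,116): 1 bp
  [116,121): 5 bp
  [121,125): 4 bp
  [125,130): 5 bp
  [130,136): 6 bp
  [136,141): 5 bp
  [141,145): 4 bp
  [145,155): 10 bp
  [155,161): 6 bp
  [161,165): 4 bp
  [165,178): 13 bp
  [178,194): 16 bp
  [194,196): 2 bp
  [196,198): 2 bp
  [198,205): 7 bp
  [205,213): 8 bp
  [213,231): 18 bp
  [231,244): 13 bp
  [244,251): 7 bp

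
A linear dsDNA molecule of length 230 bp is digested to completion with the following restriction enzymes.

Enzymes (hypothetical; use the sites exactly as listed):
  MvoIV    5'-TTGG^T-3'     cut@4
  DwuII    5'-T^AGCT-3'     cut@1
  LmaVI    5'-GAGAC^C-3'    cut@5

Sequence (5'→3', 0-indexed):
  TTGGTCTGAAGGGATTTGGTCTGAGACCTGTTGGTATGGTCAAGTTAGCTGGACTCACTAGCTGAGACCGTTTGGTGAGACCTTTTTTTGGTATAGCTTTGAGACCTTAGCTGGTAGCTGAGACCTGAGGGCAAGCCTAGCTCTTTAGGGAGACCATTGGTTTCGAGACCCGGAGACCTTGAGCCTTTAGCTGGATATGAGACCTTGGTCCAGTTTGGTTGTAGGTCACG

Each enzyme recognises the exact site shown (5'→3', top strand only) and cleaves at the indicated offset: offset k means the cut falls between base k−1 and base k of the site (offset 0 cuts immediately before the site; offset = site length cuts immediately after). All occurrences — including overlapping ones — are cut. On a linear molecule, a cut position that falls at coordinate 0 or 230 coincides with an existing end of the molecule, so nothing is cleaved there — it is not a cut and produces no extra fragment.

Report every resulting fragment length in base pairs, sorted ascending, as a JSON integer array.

Site scan:
  MvoIV (TTGGT, off=4): starts [0, 15, 30, 71, 87, 156, 204, 214] → cuts [4, 19, 34, 75, 91, 160, 208, 218]
  DwuII (TAGCT, off=1): starts [45, 58, 93, 107, 114, 137, 187] → cuts [46, 59, 94, 108, 115, 138, 188]
  LmaVI (GAGACC, off=5): starts [22, 63, 76, 100, 119, 149, 164, 172, 198] → cuts [27, 68, 81, 105, 124, 154, 169, 177, 203]

All cut coordinates (distinct, sorted): [4, 19, 27, 34, 46, 59, 68, 75, 81, 91, 94, 105, 108, 115, 124, 138, 154, 160, 169, 177, 188, 203, 208, 218]

Fragments:
  [0,4): 4 bp
  [4,19): 15 bp
  [19,27): 8 bp
  [27,34): 7 bp
  [34,46): 12 bp
  [46,59): 13 bp
  [59,68): 9 bp
  [68,75): 7 bp
  [75,81): 6 bp
  [81,91): 10 bp
  [91,94): 3 bp
  [94,105): 11 bp
  [105,108): 3 bp
  [108,115): 7 bp
  [115,124): 9 bp
  [124,138): 14 bp
  [138,154): 16 bp
  [154,160): 6 bp
  [160,169): 9 bp
  [169,177): 8 bp
  [177,188): 11 bp
  [188,203): 15 bp
  [203,208): 5 bp
  [208,218): 10 bp
  [218,230): 12 bp

[3,3,4,5,6,6,7,7,7,8,8,9,9,9,10,10,11,11,12,12,13,14,15,15,16]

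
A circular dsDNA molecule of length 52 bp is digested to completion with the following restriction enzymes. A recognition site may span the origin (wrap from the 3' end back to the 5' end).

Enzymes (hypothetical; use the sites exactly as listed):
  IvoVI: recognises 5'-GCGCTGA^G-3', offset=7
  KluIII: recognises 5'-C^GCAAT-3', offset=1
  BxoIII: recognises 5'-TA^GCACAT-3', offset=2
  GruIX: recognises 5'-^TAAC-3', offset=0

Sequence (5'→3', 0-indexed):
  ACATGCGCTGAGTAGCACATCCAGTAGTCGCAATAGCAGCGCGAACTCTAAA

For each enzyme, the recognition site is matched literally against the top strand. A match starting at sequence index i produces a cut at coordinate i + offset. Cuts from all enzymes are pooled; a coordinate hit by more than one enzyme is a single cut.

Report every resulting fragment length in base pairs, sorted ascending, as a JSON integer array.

Scan for sites:
  IvoVI GCGCTGAG/7: at [4] ⇒ [11]
  KluIII CGCAAT/1: at [28] ⇒ [29]
  BxoIII TAGCACAT/2: at [12] ⇒ [14]
  GruIX (TAAC, off=0): no sites

Pooled cuts: [11, 14, 29]

Fragment lengths:
  11→14: 3 bp
  14→29: 15 bp
  29→11 (wrap): 52-29+11 = 34 bp

[3,15,34]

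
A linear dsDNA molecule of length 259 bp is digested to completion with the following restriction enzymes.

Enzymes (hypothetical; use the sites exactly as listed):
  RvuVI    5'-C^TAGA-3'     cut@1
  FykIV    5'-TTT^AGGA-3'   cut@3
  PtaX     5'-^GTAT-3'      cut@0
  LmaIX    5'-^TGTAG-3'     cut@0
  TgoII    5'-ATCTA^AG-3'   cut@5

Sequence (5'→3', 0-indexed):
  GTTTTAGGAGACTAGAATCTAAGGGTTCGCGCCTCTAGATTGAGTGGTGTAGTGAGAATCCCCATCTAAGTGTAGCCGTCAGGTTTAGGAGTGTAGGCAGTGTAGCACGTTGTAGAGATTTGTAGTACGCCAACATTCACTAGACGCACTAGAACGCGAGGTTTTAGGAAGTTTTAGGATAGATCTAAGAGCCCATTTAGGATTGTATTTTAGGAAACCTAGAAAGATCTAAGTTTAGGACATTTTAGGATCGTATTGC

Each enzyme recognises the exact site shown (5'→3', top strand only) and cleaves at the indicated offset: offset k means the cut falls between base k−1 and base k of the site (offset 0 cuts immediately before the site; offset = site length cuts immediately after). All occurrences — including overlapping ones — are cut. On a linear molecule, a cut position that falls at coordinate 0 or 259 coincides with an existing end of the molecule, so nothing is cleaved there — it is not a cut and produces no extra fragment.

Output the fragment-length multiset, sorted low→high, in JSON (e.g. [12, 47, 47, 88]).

[2,5,5,5,6,6,7,7,7,8,9,9,9,10,10,10,10,11,12,12,12,14,16,16,20,21]

Scan for sites:
  RvuVI CTAGA/1: at [11, 34, 139, 148, 218] ⇒ [12, 35, 140, 149, 219]
  FykIV TTTAGGA/3: at [2, 83, 162, 172, 195, 208, 233, 243] ⇒ [5, 86, 165, 175, 198, 211, 236, 246]
  PtaX GTAT/0: at [204, 252] ⇒ [204, 252]
  LmaIX TGTAG/0: at [47, 70, 91, 100, 110, 120] ⇒ [47, 70, 91, 100, 110, 120]
  TgoII ATCTAAG/5: at [16, 63, 182, 226] ⇒ [21, 68, 187, 231]

Pooled cuts: [5, 12, 21, 35, 47, 68, 70, 86, 91, 100, 110, 120, 140, 149, 165, 175, 187, 198, 204, 211, 219, 231, 236, 246, 252]

Fragments:
  [0,5): 5 bp
  [5,12): 7 bp
  [12,21): 9 bp
  [21,35): 14 bp
  [35,47): 12 bp
  [47,68): 21 bp
  [68,70): 2 bp
  [70,86): 16 bp
  [86,91): 5 bp
  [91,100): 9 bp
  [100,110): 10 bp
  [110,120): 10 bp
  [120,140): 20 bp
  [140,149): 9 bp
  [149,165): 16 bp
  [165,175): 10 bp
  [175,187): 12 bp
  [187,198): 11 bp
  [198,204): 6 bp
  [204,211): 7 bp
  [211,219): 8 bp
  [219,231): 12 bp
  [231,236): 5 bp
  [236,246): 10 bp
  [246,252): 6 bp
  [252,259): 7 bp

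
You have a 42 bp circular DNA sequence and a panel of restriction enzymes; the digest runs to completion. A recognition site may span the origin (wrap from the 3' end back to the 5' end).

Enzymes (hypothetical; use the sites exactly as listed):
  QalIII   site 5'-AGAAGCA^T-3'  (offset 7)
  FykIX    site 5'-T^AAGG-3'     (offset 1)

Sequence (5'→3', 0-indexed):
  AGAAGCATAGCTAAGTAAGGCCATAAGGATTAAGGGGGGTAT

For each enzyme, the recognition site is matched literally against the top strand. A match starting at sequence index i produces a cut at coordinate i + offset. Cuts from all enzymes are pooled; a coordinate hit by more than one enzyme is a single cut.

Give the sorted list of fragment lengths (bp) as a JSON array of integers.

[7,8,9,18]

Scan for sites:
  QalIII (AGAAGCAT, off=7): starts [0] → cuts [7]
  FykIX (TAAGG, off=1): starts [15, 23, 30] → cuts [16, 24, 31]

All cut coordinates (distinct, sorted): [7, 16, 24, 31]

Fragments:
  7→16: 9 bp
  16→24: 8 bp
  24→31: 7 bp
  31→7 (wrap): 42-31+7 = 18 bp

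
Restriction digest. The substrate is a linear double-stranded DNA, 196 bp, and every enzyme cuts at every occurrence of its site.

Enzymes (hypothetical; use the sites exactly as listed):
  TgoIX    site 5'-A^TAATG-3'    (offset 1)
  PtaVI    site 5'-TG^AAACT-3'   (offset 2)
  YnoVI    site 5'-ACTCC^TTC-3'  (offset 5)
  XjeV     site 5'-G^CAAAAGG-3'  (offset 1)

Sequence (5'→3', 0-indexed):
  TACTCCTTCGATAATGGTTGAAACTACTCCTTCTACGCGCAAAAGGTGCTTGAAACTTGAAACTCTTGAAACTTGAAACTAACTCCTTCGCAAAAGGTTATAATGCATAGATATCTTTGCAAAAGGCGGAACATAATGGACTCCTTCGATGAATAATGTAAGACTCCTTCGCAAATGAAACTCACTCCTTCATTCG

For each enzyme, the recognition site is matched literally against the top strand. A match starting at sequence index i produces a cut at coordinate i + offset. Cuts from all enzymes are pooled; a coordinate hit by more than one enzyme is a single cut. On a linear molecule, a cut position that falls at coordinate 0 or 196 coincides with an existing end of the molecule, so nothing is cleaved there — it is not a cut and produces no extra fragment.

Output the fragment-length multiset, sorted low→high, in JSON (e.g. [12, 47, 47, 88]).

Site scan:
  TgoIX ATAATG/1: at [10, 99, 132, 152] ⇒ [11, 100, 133, 153]
  PtaVI TGAAACT/2: at [18, 50, 57, 66, 73, 175] ⇒ [20, 52, 59, 68, 75, 177]
  YnoVI ACTCCTTC/5: at [1, 25, 81, 139, 162, 183] ⇒ [6, 30, 86, 144, 167, 188]
  XjeV GCAAAAGG/1: at [38, 89, 118] ⇒ [39, 90, 119]

All cut coordinates (distinct, sorted): [6, 11, 20, 30, 39, 52, 59, 68, 75, 86, 90, 100, 119, 133, 144, 153, 167, 177, 188]

Fragment lengths:
  [0,6): 6 bp
  [6,11): 5 bp
  [11,20): 9 bp
  [20,30): 10 bp
  [30,39): 9 bp
  [39,52): 13 bp
  [52,59): 7 bp
  [59,68): 9 bp
  [68,75): 7 bp
  [75,86): 11 bp
  [86,90): 4 bp
  [90,100): 10 bp
  [100,119): 19 bp
  [119,133): 14 bp
  [133,144): 11 bp
  [144,153): 9 bp
  [153,167): 14 bp
  [167,177): 10 bp
  [177,188): 11 bp
  [188,196): 8 bp

[4,5,6,7,7,8,9,9,9,9,10,10,10,11,11,11,13,14,14,19]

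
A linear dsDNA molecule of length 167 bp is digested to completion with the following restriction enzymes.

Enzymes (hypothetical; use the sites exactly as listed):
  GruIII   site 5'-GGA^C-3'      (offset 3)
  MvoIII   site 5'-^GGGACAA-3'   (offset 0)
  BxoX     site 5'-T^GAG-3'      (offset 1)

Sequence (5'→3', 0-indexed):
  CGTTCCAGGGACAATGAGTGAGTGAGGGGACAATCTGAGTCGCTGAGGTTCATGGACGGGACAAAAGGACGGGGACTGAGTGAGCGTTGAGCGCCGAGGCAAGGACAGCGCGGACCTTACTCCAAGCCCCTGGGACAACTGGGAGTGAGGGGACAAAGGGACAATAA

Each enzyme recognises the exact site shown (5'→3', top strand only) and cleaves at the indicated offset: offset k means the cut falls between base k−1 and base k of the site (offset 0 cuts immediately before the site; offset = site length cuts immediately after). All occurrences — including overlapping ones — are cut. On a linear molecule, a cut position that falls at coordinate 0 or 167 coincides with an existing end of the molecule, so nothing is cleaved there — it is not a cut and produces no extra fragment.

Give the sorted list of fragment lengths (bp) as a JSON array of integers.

[1,2,3,3,4,4,4,4,4,4,4,4,4,4,4,6,6,6,7,7,8,8,9,11,12,17,17]

Site scan:
  GruIII (GGAC, off=3): starts [8, 27, 53, 58, 66, 72, 102, 111, 132, 150, 158] → cuts [11, 30, 56, 61, 69, 75, 105, 114, 135, 153, 161]
  MvoIII (GGGACAA, off=0): starts [7, 26, 57, 131, 149, 157] → cuts [7, 26, 57, 131, 149, 157]
  BxoX (TGAG, off=1): starts [14, 18, 22, 35, 43, 76, 80, 87, 145] → cuts [15, 19, 23, 36, 44, 77, 81, 88, 146]

Pooled cuts: [7, 11, 15, 19, 23, 26, 30, 36, 44, 56, 57, 61, 69, 75, 77, 81, 88, 105, 114, 131, 135, 146, 149, 153, 157, 161]

Fragments:
  [0,7): 7 bp
  [7,11): 4 bp
  [11,15): 4 bp
  [15,19): 4 bp
  [19,23): 4 bp
  [23,26): 3 bp
  [26,30): 4 bp
  [30,36): 6 bp
  [36,44): 8 bp
  [44,56): 12 bp
  [56,57): 1 bp
  [57,61): 4 bp
  [61,69): 8 bp
  [69,75): 6 bp
  [75,77): 2 bp
  [77,81): 4 bp
  [81,88): 7 bp
  [88,105): 17 bp
  [105,114): 9 bp
  [114,131): 17 bp
  [131,135): 4 bp
  [135,146): 11 bp
  [146,149): 3 bp
  [149,153): 4 bp
  [153,157): 4 bp
  [157,161): 4 bp
  [161,167): 6 bp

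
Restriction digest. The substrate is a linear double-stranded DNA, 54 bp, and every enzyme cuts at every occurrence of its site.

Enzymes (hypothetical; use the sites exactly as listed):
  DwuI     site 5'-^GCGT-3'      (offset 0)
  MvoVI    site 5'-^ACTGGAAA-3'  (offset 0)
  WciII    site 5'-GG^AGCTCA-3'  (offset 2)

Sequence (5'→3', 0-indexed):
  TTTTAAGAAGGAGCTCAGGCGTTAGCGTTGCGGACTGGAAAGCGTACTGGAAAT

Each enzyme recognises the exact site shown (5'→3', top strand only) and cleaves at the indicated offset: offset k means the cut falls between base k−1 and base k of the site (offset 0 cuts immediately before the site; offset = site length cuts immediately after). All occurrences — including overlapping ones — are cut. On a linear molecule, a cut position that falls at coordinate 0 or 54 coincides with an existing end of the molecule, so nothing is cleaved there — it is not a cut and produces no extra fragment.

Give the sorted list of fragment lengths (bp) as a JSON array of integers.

Scan for sites:
  DwuI (GCGT, off=0): starts [18, 24, 41] → cuts [18, 24, 41]
  MvoVI (ACTGGAAA, off=0): starts [33, 45] → cuts [33, 45]
  WciII (GGAGCTCA, off=2): starts [9] → cuts [11]

All cut coordinates (distinct, sorted): [11, 18, 24, 33, 41, 45]

Fragment lengths:
  [0,11): 11 bp
  [11,18): 7 bp
  [18,24): 6 bp
  [24,33): 9 bp
  [33,41): 8 bp
  [41,45): 4 bp
  [45,54): 9 bp

[4,6,7,8,9,9,11]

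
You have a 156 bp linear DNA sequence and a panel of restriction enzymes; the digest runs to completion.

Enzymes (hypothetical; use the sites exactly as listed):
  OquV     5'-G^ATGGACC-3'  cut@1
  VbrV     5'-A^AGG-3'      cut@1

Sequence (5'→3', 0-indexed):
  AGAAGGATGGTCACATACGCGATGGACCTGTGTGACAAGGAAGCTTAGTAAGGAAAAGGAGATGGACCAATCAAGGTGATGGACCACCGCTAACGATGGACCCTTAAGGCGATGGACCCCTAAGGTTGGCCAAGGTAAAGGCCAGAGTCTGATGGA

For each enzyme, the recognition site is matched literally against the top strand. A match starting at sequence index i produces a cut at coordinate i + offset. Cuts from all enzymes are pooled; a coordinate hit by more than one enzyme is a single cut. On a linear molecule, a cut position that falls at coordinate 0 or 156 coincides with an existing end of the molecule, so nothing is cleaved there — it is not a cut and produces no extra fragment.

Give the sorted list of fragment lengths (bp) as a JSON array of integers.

[3,5,5,5,6,6,10,11,11,12,13,16,17,18,18]

Scan for sites:
  OquV (GATGGACC, off=1): starts [20, 60, 77, 94, 110] → cuts [21, 61, 78, 95, 111]
  VbrV (AAGG, off=1): starts [2, 36, 49, 55, 72, 105, 121, 131, 137] → cuts [3, 37, 50, 56, 73, 106, 122, 132, 138]

Pooled cuts: [3, 21, 37, 50, 56, 61, 73, 78, 95, 106, 111, 122, 132, 138]

Fragments:
  [0,3): 3 bp
  [3,21): 18 bp
  [21,37): 16 bp
  [37,50): 13 bp
  [50,56): 6 bp
  [56,61): 5 bp
  [61,73): 12 bp
  [73,78): 5 bp
  [78,95): 17 bp
  [95,106): 11 bp
  [106,111): 5 bp
  [111,122): 11 bp
  [122,132): 10 bp
  [132,138): 6 bp
  [138,156): 18 bp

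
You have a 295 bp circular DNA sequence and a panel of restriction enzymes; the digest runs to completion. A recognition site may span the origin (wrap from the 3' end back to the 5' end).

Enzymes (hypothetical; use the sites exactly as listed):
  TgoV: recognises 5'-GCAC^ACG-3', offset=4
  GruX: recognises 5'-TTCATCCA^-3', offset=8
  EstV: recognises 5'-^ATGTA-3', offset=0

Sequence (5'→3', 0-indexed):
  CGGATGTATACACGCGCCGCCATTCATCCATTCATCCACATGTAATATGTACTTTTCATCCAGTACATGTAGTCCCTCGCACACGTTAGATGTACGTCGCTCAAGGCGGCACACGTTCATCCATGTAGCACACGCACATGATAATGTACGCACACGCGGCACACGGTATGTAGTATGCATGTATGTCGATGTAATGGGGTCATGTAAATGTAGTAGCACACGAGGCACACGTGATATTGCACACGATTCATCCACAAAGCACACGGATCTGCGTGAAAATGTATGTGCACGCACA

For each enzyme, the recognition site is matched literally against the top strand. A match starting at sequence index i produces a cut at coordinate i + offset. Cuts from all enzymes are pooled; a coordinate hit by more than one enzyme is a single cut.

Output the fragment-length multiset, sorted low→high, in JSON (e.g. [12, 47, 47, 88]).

Site scan:
  TgoV GCACACG/4: at [78, 108, 127, 149, 158, 215, 224, 238, 258, 290] ⇒ [82, 112, 131, 153, 162, 219, 228, 242, 262, 294]
  GruX TTCATCCA/8: at [22, 30, 54, 115, 246] ⇒ [30, 38, 62, 123, 254]
  EstV ATGTA/0: at [3, 39, 46, 66, 89, 122, 143, 167, 178, 188, 201, 207, 278] ⇒ [3, 39, 46, 66, 89, 122, 143, 167, 178, 188, 201, 207, 278]

All cut coordinates (distinct, sorted): [3, 30, 38, 39, 46, 62, 66, 82, 89, 112, 122, 123, 131, 143, 153, 162, 167, 178, 188, 201, 207, 219, 228, 242, 254, 262, 278, 294]

Fragment lengths:
  3→30: 27 bp
  30→38: 8 bp
  38→39: 1 bp
  39→46: 7 bp
  46→62: 16 bp
  62→66: 4 bp
  66→82: 16 bp
  82→89: 7 bp
  89→112: 23 bp
  112→122: 10 bp
  122→123: 1 bp
  123→131: 8 bp
  131→143: 12 bp
  143→153: 10 bp
  153→162: 9 bp
  162→167: 5 bp
  167→178: 11 bp
  178→188: 10 bp
  188→201: 13 bp
  201→207: 6 bp
  207→219: 12 bp
  219→228: 9 bp
  228→242: 14 bp
  242→254: 12 bp
  254→262: 8 bp
  262→278: 16 bp
  278→294: 16 bp
  294→3 (wrap): 295-294+3 = 4 bp

[1,1,4,4,5,6,7,7,8,8,8,9,9,10,10,10,11,12,12,12,13,14,16,16,16,16,23,27]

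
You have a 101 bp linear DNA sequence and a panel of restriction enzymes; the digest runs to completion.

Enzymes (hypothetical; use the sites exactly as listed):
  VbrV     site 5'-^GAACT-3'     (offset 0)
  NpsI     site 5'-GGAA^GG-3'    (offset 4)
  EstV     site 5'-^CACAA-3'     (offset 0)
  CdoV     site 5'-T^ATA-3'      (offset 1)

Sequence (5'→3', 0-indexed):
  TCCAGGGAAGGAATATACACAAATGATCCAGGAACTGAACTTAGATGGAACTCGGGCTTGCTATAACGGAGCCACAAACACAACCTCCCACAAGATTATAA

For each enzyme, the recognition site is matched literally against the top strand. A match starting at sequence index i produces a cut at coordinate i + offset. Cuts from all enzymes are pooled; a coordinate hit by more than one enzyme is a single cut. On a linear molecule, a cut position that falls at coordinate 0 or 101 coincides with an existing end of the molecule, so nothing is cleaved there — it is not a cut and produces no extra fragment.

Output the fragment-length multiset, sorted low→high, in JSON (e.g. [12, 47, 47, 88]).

[3,4,5,5,6,9,9,10,10,11,14,15]

Per-enzyme occurrences:
  VbrV GAACT/0: at [31, 36, 47] ⇒ [31, 36, 47]
  NpsI GGAAGG/4: at [5] ⇒ [9]
  EstV CACAA/0: at [17, 72, 78, 88] ⇒ [17, 72, 78, 88]
  CdoV TATA/1: at [13, 61, 96] ⇒ [14, 62, 97]

All cut coordinates (distinct, sorted): [9, 14, 17, 31, 36, 47, 62, 72, 78, 88, 97]

Fragments:
  [0,9): 9 bp
  [9,14): 5 bp
  [14,17): 3 bp
  [17,31): 14 bp
  [31,36): 5 bp
  [36,47): 11 bp
  [47,62): 15 bp
  [62,72): 10 bp
  [72,78): 6 bp
  [78,88): 10 bp
  [88,97): 9 bp
  [97,101): 4 bp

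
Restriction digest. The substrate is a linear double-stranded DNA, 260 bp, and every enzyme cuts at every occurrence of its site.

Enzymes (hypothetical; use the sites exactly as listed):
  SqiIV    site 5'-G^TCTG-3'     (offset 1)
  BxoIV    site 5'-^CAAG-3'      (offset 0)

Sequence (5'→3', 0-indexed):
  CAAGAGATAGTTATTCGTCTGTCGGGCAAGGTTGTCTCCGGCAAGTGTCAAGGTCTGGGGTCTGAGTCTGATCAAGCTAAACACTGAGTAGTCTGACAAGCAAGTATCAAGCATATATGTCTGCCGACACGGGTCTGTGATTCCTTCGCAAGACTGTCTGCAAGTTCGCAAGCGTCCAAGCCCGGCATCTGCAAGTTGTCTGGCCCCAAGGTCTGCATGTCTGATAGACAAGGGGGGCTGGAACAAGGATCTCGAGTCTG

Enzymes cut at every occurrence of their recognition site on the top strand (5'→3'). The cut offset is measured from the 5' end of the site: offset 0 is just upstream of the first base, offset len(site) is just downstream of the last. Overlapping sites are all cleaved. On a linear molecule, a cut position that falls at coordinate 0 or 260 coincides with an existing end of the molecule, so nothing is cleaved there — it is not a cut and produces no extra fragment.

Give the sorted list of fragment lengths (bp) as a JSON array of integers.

Site scan:
  SqiIV (GTCTG, off=1): starts [16, 52, 59, 65, 90, 118, 132, 155, 197, 210, 218, 255] → cuts [17, 53, 60, 66, 91, 119, 133, 156, 198, 211, 219, 256]
  BxoIV (CAAG, off=0): starts [0, 26, 41, 48, 72, 96, 100, 107, 148, 160, 168, 176, 191, 206, 228, 243] → cuts [26, 41, 48, 72, 96, 100, 107, 148, 160, 168, 176, 191, 206, 228, 243] (position 0 is a terminus of the linear molecule — no cut)

Pooled cuts: [17, 26, 41, 48, 53, 60, 66, 72, 91, 96, 100, 107, 119, 133, 148, 156, 160, 168, 176, 191, 198, 206, 211, 219, 228, 243, 256]

Fragment lengths:
  [0,17): 17 bp
  [17,26): 9 bp
  [26,41): 15 bp
  [41,48): 7 bp
  [48,53): 5 bp
  [53,60): 7 bp
  [60,66): 6 bp
  [66,72): 6 bp
  [72,91): 19 bp
  [91,96): 5 bp
  [96,100): 4 bp
  [100,107): 7 bp
  [107,119): 12 bp
  [119,133): 14 bp
  [133,148): 15 bp
  [148,156): 8 bp
  [156,160): 4 bp
  [160,168): 8 bp
  [168,176): 8 bp
  [176,191): 15 bp
  [191,198): 7 bp
  [198,206): 8 bp
  [206,211): 5 bp
  [211,219): 8 bp
  [219,228): 9 bp
  [228,243): 15 bp
  [243,256): 13 bp
  [256,260): 4 bp

[4,4,4,5,5,5,6,6,7,7,7,7,8,8,8,8,8,9,9,12,13,14,15,15,15,15,17,19]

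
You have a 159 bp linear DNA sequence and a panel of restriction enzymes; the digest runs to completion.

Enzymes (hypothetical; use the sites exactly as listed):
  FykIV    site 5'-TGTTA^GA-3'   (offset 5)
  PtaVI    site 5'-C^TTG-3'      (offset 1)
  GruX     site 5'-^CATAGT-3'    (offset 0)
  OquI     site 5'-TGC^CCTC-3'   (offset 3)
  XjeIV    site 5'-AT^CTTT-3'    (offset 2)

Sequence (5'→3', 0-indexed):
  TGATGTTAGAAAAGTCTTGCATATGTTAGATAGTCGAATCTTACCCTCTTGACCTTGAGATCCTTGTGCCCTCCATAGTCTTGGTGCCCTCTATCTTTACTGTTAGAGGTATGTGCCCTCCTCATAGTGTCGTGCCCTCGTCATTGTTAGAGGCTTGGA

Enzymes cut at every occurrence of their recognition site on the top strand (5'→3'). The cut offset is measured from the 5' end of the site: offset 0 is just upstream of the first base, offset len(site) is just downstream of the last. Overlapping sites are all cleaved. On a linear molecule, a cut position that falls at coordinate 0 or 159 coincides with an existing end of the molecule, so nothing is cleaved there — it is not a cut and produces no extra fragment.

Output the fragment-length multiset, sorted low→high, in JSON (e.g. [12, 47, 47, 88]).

Scan for sites:
  FykIV TGTTAGA/5: at [3, 23, 100, 144] ⇒ [8, 28, 105, 149]
  PtaVI CTTG/1: at [15, 47, 53, 62, 79, 153] ⇒ [16, 48, 54, 63, 80, 154]
  GruX CATAGT/0: at [73, 122] ⇒ [73, 122]
  OquI TGCCCTC/3: at [66, 84, 113, 132] ⇒ [69, 87, 116, 135]
  XjeIV ATCTTT/2: at [92] ⇒ [94]

Pooled cuts: [8, 16, 28, 48, 54, 63, 69, 73, 80, 87, 94, 105, 116, 122, 135, 149, 154]

Fragment lengths:
  [0,8): 8 bp
  [8,16): 8 bp
  [16,28): 12 bp
  [28,48): 20 bp
  [48,54): 6 bp
  [54,63): 9 bp
  [63,69): 6 bp
  [69,73): 4 bp
  [73,80): 7 bp
  [80,87): 7 bp
  [87,94): 7 bp
  [94,105): 11 bp
  [105,116): 11 bp
  [116,122): 6 bp
  [122,135): 13 bp
  [135,149): 14 bp
  [149,154): 5 bp
  [154,159): 5 bp

[4,5,5,6,6,6,7,7,7,8,8,9,11,11,12,13,14,20]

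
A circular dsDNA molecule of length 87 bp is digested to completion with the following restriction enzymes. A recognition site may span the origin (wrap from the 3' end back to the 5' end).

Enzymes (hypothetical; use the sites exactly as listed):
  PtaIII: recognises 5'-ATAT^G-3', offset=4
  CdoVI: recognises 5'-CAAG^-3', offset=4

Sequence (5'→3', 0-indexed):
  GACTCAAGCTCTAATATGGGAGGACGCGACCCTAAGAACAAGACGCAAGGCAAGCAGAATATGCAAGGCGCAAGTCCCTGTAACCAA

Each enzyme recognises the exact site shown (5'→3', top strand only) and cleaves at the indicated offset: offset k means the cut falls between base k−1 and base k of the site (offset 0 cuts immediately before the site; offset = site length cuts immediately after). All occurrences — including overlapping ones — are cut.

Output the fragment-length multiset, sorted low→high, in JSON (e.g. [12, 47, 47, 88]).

Per-enzyme occurrences:
  PtaIII ATATG/4: at [13, 58] ⇒ [17, 62]
  CdoVI CAAG/4: at [4, 38, 45, 50, 63, 70, 84] ⇒ [1, 8, 42, 49, 54, 67, 74]

All cut coordinates (distinct, sorted): [1, 8, 17, 42, 49, 54, 62, 67, 74]

Fragments:
  1→8: 7 bp
  8→17: 9 bp
  17→42: 25 bp
  42→49: 7 bp
  49→54: 5 bp
  54→62: 8 bp
  62→67: 5 bp
  67→74: 7 bp
  74→1 (wrap): 87-74+1 = 14 bp

[5,5,7,7,7,8,9,14,25]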